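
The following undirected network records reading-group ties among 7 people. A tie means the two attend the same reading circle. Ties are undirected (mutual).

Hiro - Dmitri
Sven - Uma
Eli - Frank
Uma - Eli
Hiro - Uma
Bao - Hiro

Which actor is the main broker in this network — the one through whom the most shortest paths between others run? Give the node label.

Uma

Unnormalized betweenness of each node: Bao:0, Dmitri:0, Eli:5, Frank:0, Hiro:9, Sven:0, Uma:11.
Uma has the largest value, 11, making it the main broker — the node through which the most shortest paths run.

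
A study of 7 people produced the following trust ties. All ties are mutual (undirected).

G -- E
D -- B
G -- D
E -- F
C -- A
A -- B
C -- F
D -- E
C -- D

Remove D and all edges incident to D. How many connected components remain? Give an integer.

1

D's neighbors (B, C, E, and G) remain reachable from one another through other ties, so the rest of the network stays in one piece.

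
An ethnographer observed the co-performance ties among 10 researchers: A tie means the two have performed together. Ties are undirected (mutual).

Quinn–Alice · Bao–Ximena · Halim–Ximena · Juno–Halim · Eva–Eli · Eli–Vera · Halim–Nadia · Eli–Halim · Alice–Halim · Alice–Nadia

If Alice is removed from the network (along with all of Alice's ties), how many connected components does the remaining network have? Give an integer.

2

Without Alice, the remaining ties split the others into: {Bao, Eli, Eva, Halim, Juno, Nadia, Vera, Ximena}; {Quinn}.
That's 2 separate components.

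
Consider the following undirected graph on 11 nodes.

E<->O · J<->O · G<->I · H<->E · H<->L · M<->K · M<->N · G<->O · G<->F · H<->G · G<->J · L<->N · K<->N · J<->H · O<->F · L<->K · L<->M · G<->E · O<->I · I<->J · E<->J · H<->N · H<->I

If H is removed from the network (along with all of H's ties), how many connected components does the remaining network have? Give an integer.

2

Without H, the remaining ties split the others into: {K, L, M, N}; {E, F, G, I, J, O}.
That's 2 separate components.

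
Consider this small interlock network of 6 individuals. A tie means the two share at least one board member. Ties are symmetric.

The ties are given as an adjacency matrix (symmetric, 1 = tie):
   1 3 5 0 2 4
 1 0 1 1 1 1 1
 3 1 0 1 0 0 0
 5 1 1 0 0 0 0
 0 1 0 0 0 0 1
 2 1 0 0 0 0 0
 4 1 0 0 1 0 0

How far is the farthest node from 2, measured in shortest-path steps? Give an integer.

Distances from 2: 0:2, 1:1, 3:2, 4:2, 5:2.
The largest is 2 (to 3, 5, 0, and 4), so the eccentricity of 2 is 2.

2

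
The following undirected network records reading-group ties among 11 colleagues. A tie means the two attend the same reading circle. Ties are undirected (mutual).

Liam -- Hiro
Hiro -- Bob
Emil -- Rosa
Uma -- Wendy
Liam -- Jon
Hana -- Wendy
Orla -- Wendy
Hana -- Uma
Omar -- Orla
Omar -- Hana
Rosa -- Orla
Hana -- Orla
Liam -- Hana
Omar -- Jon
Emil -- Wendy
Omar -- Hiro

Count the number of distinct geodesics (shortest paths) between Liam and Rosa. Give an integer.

The shortest distance is 3, and the only length-3 path is Liam–Hana–Orla–Rosa. So there is exactly 1 shortest path.

1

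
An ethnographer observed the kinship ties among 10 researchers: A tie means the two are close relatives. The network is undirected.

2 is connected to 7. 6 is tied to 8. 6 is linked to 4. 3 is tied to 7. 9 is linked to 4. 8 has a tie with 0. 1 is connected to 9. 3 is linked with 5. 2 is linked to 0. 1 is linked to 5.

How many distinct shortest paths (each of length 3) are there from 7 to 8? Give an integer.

1

The shortest distance is 3, and the only length-3 path is 7–2–0–8. So there is exactly 1 shortest path.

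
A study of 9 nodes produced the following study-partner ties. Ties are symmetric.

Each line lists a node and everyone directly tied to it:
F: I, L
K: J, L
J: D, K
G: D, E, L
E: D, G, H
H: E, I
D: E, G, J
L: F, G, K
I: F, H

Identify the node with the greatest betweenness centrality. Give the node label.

L

Unnormalized betweenness of each node: D:13/3, E:37/6, F:23/6, G:29/6, H:7/2, I:7/3, J:11/6, K:5/2, L:26/3.
L has the largest value, 26/3, making it the main broker — the node through which the most shortest paths run.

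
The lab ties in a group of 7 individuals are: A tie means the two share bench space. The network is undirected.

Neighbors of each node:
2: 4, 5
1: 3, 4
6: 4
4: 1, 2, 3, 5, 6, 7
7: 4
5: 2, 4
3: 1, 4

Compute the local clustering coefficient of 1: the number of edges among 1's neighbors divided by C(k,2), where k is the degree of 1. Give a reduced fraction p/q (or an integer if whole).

1's neighbors: 3 and 4 (k = 2).
Possible neighbor pairs: C(2,2) = 1. Edges among them: 3–4 → e = 1.
Clustering(1) = 1/1.

1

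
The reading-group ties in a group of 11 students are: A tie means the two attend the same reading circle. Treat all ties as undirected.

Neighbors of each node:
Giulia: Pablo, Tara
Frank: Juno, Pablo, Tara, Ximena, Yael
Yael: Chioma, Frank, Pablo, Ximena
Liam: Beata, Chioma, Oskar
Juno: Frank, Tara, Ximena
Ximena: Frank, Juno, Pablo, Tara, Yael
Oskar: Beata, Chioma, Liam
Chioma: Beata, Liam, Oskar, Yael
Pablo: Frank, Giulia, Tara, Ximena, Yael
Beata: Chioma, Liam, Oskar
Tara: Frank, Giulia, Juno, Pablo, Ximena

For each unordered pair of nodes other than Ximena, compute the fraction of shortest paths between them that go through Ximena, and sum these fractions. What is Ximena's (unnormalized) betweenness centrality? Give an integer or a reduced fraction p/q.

9/2

Pairs whose geodesics pass through Ximena — Yael–Juno: 1/2; Yael–Tara: 1/3; Pablo–Juno: 1/3; Juno–Beata: 1/2; Juno–Liam: 1/2; Juno–Oskar: 1/2; Juno–Chioma: 1/2; Tara–Beata: 1/3; Tara–Liam: 1/3; Tara–Oskar: 1/3; Tara–Chioma: 1/3.
All other pairs contribute 0.
Summing the contributions gives betweenness(Ximena) = 9/2.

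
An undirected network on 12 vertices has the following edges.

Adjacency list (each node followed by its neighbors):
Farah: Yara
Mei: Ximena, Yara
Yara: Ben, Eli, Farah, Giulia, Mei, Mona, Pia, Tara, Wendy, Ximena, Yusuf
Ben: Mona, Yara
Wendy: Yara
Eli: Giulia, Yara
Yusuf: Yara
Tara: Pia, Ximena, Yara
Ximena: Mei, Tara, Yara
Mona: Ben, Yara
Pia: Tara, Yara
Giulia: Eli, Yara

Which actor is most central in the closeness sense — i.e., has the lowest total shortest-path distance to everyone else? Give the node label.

Farness (sum of distances to all others) for each node — Ben:20, Eli:20, Farah:21, Giulia:20, Mei:20, Mona:20, Pia:20, Tara:19, Wendy:21, Ximena:19, Yara:11, Yusuf:21.
The smallest farness is 11, for Yara, so Yara has the highest closeness.

Yara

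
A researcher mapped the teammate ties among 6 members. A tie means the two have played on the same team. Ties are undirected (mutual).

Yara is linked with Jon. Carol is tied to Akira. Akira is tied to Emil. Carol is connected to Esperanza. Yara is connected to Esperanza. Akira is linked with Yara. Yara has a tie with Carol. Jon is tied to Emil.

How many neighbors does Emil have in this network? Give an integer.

Emil is directly tied to Akira and Jon. That is 2 neighbors, so the degree of Emil is 2.

2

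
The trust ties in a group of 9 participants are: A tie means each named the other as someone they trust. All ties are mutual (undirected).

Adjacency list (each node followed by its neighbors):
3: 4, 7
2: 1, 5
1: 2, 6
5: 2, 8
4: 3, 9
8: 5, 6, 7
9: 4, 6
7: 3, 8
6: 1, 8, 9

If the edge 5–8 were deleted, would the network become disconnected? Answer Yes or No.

No

Even without that edge, 5 still reaches 8 via 5 – 2 – 1 – 6 – 8, so the network stays connected. Not a bridge.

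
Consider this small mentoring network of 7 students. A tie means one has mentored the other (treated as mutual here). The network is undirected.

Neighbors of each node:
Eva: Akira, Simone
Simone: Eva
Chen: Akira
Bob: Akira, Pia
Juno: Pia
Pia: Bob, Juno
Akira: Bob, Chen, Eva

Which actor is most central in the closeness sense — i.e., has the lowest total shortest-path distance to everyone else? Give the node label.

Farness (sum of distances to all others) for each node — Akira:10, Bob:11, Chen:15, Eva:13, Juno:19, Pia:14, Simone:18.
The smallest farness is 10, for Akira, so Akira has the highest closeness.

Akira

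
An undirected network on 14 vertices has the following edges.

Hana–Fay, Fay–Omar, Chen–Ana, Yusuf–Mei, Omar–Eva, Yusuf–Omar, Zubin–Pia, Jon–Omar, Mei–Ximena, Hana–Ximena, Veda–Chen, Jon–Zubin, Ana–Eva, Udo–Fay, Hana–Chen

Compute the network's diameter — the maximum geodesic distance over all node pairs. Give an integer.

7

Eccentricity of each node (its greatest distance to any other): Ana:5, Chen:6, Eva:4, Fay:4, Hana:5, Jon:5, Mei:5, Omar:4, Pia:7, Udo:5, Veda:7, Ximena:6, Yusuf:5, Zubin:6.
The maximum eccentricity is 7, realized for instance by the pair Pia–Veda via Pia – Zubin – Jon – Omar – Fay – Hana – Chen – Veda. So the diameter is 7.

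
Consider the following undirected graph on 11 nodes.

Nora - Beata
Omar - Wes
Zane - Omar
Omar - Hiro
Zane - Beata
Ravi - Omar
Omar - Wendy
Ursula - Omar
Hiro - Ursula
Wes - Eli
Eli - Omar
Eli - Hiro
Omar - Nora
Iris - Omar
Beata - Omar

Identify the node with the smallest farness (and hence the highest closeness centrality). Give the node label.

Farness (sum of distances to all others) for each node — Beata:17, Eli:17, Hiro:17, Iris:19, Nora:18, Omar:10, Ravi:19, Ursula:18, Wendy:19, Wes:18, Zane:18.
The smallest farness is 10, for Omar, so Omar has the highest closeness.

Omar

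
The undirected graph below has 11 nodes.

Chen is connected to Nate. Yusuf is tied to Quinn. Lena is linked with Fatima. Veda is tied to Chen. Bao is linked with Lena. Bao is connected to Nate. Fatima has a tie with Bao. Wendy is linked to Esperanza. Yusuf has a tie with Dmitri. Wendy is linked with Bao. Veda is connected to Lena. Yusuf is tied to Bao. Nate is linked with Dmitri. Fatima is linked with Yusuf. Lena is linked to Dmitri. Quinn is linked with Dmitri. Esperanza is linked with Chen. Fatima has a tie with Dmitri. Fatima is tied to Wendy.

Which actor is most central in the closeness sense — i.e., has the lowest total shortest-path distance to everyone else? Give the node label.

Farness (sum of distances to all others) for each node — Bao:15, Chen:20, Dmitri:16, Esperanza:23, Fatima:16, Lena:17, Nate:17, Quinn:23, Veda:21, Wendy:19, Yusuf:19.
The smallest farness is 15, for Bao, so Bao has the highest closeness.

Bao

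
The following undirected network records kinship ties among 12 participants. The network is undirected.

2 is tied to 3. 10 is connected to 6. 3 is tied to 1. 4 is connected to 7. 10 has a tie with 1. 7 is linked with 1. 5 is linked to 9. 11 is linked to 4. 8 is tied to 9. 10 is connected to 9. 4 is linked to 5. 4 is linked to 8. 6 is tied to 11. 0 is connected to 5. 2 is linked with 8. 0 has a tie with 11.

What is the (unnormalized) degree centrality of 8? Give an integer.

3

8 is directly tied to 2, 4, and 9. That is 3 neighbors, so the degree of 8 is 3.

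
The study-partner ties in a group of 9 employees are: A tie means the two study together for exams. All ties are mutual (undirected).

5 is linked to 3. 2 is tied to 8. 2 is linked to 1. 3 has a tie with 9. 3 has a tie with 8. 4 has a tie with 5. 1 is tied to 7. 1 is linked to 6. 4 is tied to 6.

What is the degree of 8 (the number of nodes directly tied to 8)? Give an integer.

8 is directly tied to 2 and 3. That is 2 neighbors, so the degree of 8 is 2.

2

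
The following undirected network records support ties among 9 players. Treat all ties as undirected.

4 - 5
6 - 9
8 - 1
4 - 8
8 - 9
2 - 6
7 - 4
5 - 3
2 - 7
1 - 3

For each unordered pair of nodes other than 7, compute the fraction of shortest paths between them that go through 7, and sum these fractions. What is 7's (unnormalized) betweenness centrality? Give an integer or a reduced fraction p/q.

Pairs whose geodesics pass through 7 — 5–2: 1; 5–6: 1/2; 4–2: 1; 4–6: 1/2; 2–8: 1/2; 2–1: 1/2; 2–3: 1.
All other pairs contribute 0.
Summing the contributions gives betweenness(7) = 5.

5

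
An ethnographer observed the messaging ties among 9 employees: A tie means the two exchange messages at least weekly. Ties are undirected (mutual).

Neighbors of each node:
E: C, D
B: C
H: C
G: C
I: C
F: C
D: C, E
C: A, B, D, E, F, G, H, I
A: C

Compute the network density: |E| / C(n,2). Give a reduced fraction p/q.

1/4

There are 9 edges and 9 nodes, so the maximum possible is C(9,2) = 36.
Density = 9/36 = 1/4.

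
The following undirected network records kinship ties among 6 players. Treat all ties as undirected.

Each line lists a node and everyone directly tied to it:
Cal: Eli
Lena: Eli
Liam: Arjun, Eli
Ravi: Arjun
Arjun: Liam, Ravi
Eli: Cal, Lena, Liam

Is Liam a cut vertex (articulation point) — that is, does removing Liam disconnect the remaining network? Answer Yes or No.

Yes

Removing Liam leaves {Arjun and Ravi} with no path to {Cal, Eli, and Lena}, so the network splits into 2 components. Liam is a cut vertex.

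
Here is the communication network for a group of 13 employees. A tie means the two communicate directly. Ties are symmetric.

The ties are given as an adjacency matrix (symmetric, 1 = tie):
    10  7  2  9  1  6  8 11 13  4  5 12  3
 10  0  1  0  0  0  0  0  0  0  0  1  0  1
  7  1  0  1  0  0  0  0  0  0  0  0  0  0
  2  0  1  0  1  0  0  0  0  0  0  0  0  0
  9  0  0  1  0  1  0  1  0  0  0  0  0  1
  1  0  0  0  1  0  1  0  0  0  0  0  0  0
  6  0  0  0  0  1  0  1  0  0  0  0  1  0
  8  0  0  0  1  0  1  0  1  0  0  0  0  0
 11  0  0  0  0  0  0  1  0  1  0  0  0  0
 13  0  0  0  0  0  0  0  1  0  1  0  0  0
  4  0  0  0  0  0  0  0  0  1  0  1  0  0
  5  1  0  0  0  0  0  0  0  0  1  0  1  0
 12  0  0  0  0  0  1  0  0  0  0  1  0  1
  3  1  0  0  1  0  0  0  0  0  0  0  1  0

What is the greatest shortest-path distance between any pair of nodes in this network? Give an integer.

4

Eccentricity of each node (its greatest distance to any other): 1:4, 2:4, 3:4, 4:4, 5:3, 6:4, 7:4, 8:3, 9:4, 10:4, 11:4, 12:3, 13:4.
The maximum eccentricity is 4, realized for instance by the pair 10–11 via 10 – 5 – 4 – 13 – 11. So the diameter is 4.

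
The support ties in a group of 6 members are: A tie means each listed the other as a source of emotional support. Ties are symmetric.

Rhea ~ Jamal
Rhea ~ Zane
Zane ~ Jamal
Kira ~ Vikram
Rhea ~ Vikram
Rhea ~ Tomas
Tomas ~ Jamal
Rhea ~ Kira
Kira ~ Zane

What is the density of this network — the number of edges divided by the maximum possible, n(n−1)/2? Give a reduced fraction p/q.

There are 9 edges and 6 nodes, so the maximum possible is C(6,2) = 15.
Density = 9/15 = 3/5.

3/5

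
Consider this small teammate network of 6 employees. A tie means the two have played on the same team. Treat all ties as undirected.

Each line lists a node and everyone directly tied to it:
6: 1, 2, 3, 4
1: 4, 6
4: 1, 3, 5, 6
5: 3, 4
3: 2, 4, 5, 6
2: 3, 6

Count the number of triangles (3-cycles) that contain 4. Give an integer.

4's neighbors: 1, 3, 5, and 6.
Neighbor pairs that are themselves tied: 4–1–6; 4–3–5; 4–3–6. Each forms one triangle with 4, for 3 in total.

3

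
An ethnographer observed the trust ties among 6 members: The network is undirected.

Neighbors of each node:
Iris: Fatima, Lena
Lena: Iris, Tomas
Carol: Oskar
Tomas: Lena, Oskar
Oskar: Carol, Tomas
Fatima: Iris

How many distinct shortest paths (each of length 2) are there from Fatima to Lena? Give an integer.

The shortest distance is 2, and the only length-2 path is Fatima–Iris–Lena. So there is exactly 1 shortest path.

1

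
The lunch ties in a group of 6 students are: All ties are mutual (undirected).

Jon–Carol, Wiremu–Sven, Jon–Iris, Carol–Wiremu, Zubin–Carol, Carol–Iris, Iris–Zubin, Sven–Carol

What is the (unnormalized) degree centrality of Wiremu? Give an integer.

Wiremu is directly tied to Carol and Sven. That is 2 neighbors, so the degree of Wiremu is 2.

2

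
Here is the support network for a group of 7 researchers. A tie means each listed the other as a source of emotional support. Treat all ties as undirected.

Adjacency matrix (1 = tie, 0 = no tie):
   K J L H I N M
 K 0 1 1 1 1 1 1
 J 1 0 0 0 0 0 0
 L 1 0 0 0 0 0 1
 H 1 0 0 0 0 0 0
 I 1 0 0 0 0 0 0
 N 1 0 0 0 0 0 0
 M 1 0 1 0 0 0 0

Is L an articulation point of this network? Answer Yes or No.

Even without L, every remaining node can still reach every other (the residual graph is connected), so L is not a cut vertex.

No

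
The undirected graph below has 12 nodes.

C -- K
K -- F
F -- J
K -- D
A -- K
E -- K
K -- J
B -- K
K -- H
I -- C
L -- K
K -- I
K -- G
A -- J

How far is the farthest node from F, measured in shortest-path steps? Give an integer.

Distances from F: A:2, B:2, C:2, D:2, E:2, G:2, H:2, I:2, J:1, K:1, L:2.
The largest is 2 (to D, I, L, C, A, E, H, B, and G), so the eccentricity of F is 2.

2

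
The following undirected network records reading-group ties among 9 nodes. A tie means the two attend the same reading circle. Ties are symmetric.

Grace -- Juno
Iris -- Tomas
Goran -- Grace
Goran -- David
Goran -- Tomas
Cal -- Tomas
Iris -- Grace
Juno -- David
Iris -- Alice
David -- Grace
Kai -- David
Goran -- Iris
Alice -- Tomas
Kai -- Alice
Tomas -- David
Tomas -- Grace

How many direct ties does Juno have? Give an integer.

Juno is directly tied to David and Grace. That is 2 neighbors, so the degree of Juno is 2.

2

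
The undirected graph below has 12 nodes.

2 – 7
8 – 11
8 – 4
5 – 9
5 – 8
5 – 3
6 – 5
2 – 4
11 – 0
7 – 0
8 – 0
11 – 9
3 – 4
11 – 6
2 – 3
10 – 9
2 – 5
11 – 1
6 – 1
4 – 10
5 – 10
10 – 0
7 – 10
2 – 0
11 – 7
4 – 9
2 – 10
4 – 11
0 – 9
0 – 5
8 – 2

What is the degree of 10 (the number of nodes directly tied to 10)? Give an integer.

10 is directly tied to 0, 2, 4, 5, 7, and 9. That is 6 neighbors, so the degree of 10 is 6.

6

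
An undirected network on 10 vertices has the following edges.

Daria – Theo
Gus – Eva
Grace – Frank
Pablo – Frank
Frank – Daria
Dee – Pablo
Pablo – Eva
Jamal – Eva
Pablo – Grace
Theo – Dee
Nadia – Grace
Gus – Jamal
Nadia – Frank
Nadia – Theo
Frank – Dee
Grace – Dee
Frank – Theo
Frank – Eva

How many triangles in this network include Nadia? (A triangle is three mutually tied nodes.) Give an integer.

Nadia's neighbors: Frank, Grace, and Theo.
Neighbor pairs that are themselves tied: Nadia–Frank–Grace; Nadia–Frank–Theo. Each forms one triangle with Nadia, for 2 in total.

2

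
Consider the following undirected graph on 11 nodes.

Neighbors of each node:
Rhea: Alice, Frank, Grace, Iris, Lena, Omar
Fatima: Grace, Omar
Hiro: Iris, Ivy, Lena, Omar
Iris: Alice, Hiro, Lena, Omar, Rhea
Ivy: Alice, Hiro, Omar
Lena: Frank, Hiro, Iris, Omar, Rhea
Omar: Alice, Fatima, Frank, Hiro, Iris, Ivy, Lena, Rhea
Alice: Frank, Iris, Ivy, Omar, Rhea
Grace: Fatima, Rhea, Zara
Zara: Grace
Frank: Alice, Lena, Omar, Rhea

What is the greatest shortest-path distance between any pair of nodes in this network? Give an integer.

4

Eccentricity of each node (its greatest distance to any other): Alice:3, Fatima:2, Frank:3, Grace:3, Hiro:4, Iris:3, Ivy:4, Lena:3, Omar:3, Rhea:2, Zara:4.
The maximum eccentricity is 4, realized for instance by the pair Zara–Hiro via Zara – Grace – Fatima – Omar – Hiro. So the diameter is 4.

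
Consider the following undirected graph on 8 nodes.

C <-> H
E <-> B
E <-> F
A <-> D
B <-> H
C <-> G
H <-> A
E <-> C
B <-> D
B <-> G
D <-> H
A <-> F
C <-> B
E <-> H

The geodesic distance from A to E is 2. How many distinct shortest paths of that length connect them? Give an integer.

2

The shortest distance is 2. The length-2 paths are: A–H–E; A–F–E.
That gives 2 distinct shortest paths.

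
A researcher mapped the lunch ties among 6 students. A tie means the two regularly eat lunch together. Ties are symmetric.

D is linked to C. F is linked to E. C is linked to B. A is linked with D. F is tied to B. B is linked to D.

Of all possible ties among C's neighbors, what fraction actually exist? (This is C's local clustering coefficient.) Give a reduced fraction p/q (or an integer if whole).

1

C's neighbors: B and D (k = 2).
Possible neighbor pairs: C(2,2) = 1. Edges among them: B–D → e = 1.
Clustering(C) = 1/1.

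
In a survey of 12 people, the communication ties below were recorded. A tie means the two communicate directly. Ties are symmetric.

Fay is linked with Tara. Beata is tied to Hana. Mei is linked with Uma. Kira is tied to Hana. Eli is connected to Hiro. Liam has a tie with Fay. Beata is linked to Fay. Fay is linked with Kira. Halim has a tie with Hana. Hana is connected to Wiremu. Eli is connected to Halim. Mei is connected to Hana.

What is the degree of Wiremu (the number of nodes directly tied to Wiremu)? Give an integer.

1

Wiremu is directly tied to Hana. That is 1 neighbor, so the degree of Wiremu is 1.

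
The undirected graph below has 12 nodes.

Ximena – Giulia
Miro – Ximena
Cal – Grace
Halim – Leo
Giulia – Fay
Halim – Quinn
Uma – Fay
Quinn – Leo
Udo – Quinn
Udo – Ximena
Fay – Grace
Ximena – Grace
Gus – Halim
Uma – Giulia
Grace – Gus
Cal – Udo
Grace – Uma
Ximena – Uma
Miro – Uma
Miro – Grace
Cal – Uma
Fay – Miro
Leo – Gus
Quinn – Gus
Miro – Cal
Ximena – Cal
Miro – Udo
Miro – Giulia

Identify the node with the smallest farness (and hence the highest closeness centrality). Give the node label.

Farness (sum of distances to all others) for each node — Cal:19, Fay:21, Giulia:24, Grace:16, Gus:19, Halim:26, Leo:26, Miro:17, Quinn:21, Udo:18, Uma:19, Ximena:18.
The smallest farness is 16, for Grace, so Grace has the highest closeness.

Grace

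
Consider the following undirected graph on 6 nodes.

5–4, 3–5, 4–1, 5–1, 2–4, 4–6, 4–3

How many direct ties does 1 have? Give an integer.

2

1 is directly tied to 4 and 5. That is 2 neighbors, so the degree of 1 is 2.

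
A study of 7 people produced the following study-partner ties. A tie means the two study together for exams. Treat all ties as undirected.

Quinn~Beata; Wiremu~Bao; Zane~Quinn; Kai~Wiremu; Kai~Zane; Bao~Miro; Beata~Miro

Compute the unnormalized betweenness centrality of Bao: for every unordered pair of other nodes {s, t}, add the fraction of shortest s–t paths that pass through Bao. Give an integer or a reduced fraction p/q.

3

Pairs whose geodesics pass through Bao — Wiremu–Beata: 1; Wiremu–Miro: 1; Kai–Miro: 1.
All other pairs contribute 0.
Summing the contributions gives betweenness(Bao) = 3.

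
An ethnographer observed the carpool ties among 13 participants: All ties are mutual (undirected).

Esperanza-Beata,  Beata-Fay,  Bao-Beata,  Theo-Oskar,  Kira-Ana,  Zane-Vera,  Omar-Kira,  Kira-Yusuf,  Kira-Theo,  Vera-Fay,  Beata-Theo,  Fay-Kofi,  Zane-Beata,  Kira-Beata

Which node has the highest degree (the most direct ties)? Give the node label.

Degrees — Ana:1, Bao:1, Beata:6, Esperanza:1, Fay:3, Kira:5, Kofi:1, Omar:1, Oskar:1, Theo:3, Vera:2, Yusuf:1, Zane:2.
The maximum is 6, attained only by Beata.

Beata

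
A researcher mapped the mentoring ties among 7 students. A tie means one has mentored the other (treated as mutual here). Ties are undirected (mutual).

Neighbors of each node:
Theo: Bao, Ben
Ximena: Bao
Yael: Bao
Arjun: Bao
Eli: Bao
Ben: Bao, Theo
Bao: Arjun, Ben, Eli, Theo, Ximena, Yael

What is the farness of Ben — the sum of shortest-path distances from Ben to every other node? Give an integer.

10

Distances from Ben: Arjun:2, Bao:1, Eli:2, Theo:1, Ximena:2, Yael:2.
Sum = 2 + 1 + 2 + 1 + 2 + 2 = 10.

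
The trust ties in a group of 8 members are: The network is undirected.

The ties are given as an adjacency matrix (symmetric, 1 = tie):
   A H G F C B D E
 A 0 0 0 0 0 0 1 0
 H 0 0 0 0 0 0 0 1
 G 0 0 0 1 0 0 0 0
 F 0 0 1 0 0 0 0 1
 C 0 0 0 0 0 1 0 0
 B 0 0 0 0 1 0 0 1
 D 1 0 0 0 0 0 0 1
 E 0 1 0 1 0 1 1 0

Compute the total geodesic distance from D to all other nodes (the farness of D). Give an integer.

Distances from D: A:1, B:2, C:3, E:1, F:2, G:3, H:2.
Sum = 1 + 2 + 3 + 1 + 2 + 3 + 2 = 14.

14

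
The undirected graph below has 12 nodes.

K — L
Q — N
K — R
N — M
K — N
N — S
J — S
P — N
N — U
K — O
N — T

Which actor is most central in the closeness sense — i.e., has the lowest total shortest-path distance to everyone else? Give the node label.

Farness (sum of distances to all others) for each node — J:33, K:19, L:29, M:25, N:15, O:29, P:25, Q:25, R:29, S:23, T:25, U:25.
The smallest farness is 15, for N, so N has the highest closeness.

N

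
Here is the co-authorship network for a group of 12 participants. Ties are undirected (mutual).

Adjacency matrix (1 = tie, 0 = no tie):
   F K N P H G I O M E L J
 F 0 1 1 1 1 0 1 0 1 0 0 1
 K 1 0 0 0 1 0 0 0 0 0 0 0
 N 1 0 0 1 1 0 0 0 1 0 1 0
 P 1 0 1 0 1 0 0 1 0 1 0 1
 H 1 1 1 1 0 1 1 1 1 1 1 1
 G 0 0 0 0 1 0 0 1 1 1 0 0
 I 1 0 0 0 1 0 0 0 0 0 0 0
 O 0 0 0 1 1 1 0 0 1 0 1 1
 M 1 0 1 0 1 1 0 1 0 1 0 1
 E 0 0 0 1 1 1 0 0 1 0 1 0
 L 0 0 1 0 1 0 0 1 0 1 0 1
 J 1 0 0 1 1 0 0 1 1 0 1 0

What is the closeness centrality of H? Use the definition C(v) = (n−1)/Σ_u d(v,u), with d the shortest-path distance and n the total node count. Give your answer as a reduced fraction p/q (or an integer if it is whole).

Distances from H: E:1, F:1, G:1, I:1, J:1, K:1, L:1, M:1, N:1, O:1, P:1. Sum = 11.
n = 12, so closeness = 11/11 = 1.

1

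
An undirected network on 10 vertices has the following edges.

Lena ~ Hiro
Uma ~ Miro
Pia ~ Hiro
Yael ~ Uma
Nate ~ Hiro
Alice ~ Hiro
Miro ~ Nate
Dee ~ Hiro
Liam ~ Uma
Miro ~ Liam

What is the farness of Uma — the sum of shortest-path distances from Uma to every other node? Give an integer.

24

Distances from Uma: Alice:4, Dee:4, Hiro:3, Lena:4, Liam:1, Miro:1, Nate:2, Pia:4, Yael:1.
Sum = 4 + 4 + 3 + 4 + 1 + 1 + 2 + 4 + 1 = 24.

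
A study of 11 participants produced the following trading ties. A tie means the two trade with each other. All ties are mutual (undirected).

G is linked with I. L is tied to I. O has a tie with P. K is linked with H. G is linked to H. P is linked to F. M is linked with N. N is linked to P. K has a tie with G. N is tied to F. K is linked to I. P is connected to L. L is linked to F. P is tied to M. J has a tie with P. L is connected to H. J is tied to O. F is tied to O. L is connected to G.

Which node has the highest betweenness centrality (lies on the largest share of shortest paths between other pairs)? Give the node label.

L

Unnormalized betweenness of each node: F:11/2, G:8/3, H:7/3, I:7/3, J:0, K:1/3, L:73/3, M:0, N:1/2, O:1/2, P:39/2.
L has the largest value, 73/3, making it the main broker — the node through which the most shortest paths run.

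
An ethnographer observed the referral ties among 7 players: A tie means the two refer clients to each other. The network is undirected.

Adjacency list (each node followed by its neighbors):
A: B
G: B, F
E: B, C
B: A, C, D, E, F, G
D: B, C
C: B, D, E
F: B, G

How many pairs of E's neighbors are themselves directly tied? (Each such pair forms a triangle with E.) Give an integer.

E's neighbors: B and C.
Neighbor pairs that are themselves tied: E–B–C. Each forms one triangle with E, for 1 in total.

1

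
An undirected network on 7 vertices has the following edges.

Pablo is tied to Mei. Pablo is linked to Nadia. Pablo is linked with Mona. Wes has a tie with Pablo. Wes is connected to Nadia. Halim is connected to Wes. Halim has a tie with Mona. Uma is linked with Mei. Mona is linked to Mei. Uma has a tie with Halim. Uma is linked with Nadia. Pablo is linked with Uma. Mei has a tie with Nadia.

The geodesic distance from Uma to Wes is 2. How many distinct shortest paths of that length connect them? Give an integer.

The shortest distance is 2. The length-2 paths are: Uma–Nadia–Wes; Uma–Halim–Wes; Uma–Pablo–Wes.
That gives 3 distinct shortest paths.

3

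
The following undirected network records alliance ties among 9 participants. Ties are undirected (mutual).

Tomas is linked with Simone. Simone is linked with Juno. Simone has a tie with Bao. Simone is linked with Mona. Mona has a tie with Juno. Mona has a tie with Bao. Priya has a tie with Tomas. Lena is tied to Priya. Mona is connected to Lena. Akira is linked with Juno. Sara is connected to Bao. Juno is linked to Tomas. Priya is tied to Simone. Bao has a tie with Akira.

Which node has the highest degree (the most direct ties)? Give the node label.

Simone

Degrees — Akira:2, Bao:4, Juno:4, Lena:2, Mona:4, Priya:3, Sara:1, Simone:5, Tomas:3.
The maximum is 5, attained only by Simone.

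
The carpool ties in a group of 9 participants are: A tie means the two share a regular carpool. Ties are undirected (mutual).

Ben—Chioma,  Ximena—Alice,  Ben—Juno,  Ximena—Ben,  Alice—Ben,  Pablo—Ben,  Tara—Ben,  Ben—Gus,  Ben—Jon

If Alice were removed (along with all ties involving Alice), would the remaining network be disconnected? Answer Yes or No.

Even without Alice, every remaining node can still reach every other (the residual graph is connected), so Alice is not a cut vertex.

No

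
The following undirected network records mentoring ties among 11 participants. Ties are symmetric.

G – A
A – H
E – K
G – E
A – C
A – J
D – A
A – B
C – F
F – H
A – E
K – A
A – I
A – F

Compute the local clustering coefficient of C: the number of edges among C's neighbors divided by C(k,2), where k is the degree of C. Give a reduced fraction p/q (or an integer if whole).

1

C's neighbors: A and F (k = 2).
Possible neighbor pairs: C(2,2) = 1. Edges among them: A–F → e = 1.
Clustering(C) = 1/1.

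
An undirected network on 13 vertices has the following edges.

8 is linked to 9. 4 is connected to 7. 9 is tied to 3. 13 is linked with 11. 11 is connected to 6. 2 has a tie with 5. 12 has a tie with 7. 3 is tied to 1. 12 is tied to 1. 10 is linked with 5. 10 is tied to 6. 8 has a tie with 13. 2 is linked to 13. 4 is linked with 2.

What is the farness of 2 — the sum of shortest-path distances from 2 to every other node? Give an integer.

28

Distances from 2: 1:4, 3:4, 4:1, 5:1, 6:3, 7:2, 8:2, 9:3, 10:2, 11:2, 12:3, 13:1.
Sum = 4 + 4 + 1 + 1 + 3 + 2 + 2 + 3 + 2 + 2 + 3 + 1 = 28.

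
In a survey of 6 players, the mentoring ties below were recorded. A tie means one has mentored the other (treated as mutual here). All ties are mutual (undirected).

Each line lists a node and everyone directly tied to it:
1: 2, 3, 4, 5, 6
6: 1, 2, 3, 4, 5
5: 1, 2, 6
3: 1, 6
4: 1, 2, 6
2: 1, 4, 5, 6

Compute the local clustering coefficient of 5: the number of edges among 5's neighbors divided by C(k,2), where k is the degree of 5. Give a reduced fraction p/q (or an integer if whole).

5's neighbors: 1, 2, and 6 (k = 3).
Possible neighbor pairs: C(3,2) = 3. Edges among them: 1–2, 1–6, 2–6 → e = 3.
Clustering(5) = 3/3 = 1.

1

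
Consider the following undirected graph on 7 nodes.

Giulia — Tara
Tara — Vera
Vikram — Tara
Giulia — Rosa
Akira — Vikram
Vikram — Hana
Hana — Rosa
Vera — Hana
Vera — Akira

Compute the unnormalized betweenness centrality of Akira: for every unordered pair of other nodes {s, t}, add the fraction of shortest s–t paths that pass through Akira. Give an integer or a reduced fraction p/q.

Pairs whose geodesics pass through Akira — Vera–Vikram: 1/3.
All other pairs contribute 0.
Summing the contributions gives betweenness(Akira) = 1/3.

1/3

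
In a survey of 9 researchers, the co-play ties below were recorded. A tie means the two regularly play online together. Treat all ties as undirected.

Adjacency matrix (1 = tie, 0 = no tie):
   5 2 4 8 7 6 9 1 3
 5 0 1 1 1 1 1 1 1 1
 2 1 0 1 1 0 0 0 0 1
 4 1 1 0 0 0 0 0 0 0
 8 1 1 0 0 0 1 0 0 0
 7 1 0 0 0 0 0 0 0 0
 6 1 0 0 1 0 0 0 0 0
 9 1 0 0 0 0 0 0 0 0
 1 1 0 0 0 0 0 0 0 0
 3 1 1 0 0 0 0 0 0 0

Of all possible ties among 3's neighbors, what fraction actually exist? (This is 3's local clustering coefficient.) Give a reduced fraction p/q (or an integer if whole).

3's neighbors: 2 and 5 (k = 2).
Possible neighbor pairs: C(2,2) = 1. Edges among them: 2–5 → e = 1.
Clustering(3) = 1/1.

1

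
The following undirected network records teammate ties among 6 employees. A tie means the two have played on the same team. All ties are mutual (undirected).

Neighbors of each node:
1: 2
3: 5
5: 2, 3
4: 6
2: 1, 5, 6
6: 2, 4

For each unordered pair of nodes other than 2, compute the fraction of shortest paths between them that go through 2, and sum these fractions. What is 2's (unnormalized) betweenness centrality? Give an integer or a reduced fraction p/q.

Pairs whose geodesics pass through 2 — 4–1: 1; 4–3: 1; 4–5: 1; 6–1: 1; 6–3: 1; 6–5: 1; 1–3: 1; 1–5: 1.
All other pairs contribute 0.
Summing the contributions gives betweenness(2) = 8.

8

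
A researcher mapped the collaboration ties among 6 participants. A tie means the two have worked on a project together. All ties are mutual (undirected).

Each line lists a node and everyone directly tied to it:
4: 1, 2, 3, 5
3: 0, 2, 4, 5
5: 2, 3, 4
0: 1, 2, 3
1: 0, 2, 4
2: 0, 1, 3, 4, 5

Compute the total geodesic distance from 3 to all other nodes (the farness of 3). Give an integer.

6

Distances from 3: 0:1, 1:2, 2:1, 4:1, 5:1.
Sum = 1 + 2 + 1 + 1 + 1 = 6.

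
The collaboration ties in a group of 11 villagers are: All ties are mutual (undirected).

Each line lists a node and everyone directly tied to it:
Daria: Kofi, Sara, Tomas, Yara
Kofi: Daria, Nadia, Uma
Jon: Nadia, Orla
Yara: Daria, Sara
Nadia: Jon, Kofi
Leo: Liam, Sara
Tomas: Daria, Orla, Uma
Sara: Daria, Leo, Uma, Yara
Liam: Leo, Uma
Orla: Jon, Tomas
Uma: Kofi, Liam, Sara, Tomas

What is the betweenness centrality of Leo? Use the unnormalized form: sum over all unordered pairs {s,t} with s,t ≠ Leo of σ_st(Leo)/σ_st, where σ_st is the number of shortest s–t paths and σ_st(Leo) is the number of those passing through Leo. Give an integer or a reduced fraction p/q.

Pairs whose geodesics pass through Leo — Daria–Liam: 1/4; Yara–Liam: 1/2; Sara–Liam: 1/2.
All other pairs contribute 0.
Summing the contributions gives betweenness(Leo) = 5/4.

5/4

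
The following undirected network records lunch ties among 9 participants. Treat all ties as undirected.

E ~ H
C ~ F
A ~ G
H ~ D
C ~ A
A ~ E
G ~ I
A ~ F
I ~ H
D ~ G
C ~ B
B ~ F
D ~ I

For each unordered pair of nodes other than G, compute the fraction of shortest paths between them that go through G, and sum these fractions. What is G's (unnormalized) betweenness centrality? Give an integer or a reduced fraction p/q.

Pairs whose geodesics pass through G — D–A: 1; D–C: 1; D–F: 1; D–B: 2/2; A–I: 1; I–C: 1; I–F: 1; I–B: 2/2.
All other pairs contribute 0.
Summing the contributions gives betweenness(G) = 8.

8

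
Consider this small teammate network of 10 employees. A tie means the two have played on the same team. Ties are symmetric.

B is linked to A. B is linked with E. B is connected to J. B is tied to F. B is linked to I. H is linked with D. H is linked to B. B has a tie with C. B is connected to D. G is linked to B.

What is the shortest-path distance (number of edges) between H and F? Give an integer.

2

One shortest route is H – B – F, which uses 2 edges, and H and F are not directly tied, so nothing shorter exists. So d(H,F) = 2.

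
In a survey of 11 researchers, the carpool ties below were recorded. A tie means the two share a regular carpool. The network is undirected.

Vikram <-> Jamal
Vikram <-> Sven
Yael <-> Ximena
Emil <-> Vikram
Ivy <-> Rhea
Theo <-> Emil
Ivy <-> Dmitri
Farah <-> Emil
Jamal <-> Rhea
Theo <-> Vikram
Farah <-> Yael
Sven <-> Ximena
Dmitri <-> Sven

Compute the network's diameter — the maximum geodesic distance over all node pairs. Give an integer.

5

Eccentricity of each node (its greatest distance to any other): Dmitri:4, Emil:4, Farah:5, Ivy:5, Jamal:4, Rhea:5, Sven:3, Theo:4, Vikram:3, Ximena:4, Yael:5.
The maximum eccentricity is 5, realized for instance by the pair Farah–Ivy via Farah – Emil – Vikram – Jamal – Rhea – Ivy. So the diameter is 5.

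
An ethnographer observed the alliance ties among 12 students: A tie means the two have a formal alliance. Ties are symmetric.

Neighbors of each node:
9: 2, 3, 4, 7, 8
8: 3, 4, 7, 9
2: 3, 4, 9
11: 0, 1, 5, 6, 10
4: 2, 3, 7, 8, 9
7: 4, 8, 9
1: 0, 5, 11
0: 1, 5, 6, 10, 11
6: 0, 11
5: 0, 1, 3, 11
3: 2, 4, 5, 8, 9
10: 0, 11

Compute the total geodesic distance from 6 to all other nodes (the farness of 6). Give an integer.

32

Distances from 6: 0:1, 1:2, 2:4, 3:3, 4:4, 5:2, 7:5, 8:4, 9:4, 10:2, 11:1.
Sum = 1 + 2 + 4 + 3 + 4 + 2 + 5 + 4 + 4 + 2 + 1 = 32.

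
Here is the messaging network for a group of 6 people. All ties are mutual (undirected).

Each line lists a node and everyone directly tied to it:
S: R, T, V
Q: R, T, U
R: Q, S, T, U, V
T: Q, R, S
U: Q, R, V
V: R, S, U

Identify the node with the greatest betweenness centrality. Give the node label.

R

Unnormalized betweenness of each node: Q:1/2, R:5/2, S:1/2, T:1/2, U:1/2, V:1/2.
R has the largest value, 5/2, making it the main broker — the node through which the most shortest paths run.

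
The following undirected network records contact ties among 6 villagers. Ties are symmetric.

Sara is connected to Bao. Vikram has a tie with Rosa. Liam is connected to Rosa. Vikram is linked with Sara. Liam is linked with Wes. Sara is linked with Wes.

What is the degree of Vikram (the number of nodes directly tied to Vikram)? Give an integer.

Vikram is directly tied to Rosa and Sara. That is 2 neighbors, so the degree of Vikram is 2.

2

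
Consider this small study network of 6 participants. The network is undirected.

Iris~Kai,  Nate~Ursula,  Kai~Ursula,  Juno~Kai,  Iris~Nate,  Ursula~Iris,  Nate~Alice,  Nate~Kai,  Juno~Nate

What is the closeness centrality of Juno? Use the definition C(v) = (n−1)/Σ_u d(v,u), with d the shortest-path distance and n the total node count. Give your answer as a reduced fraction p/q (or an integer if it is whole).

5/8

Distances from Juno: Alice:2, Iris:2, Kai:1, Nate:1, Ursula:2. Sum = 8.
n = 6, so closeness = 5/8.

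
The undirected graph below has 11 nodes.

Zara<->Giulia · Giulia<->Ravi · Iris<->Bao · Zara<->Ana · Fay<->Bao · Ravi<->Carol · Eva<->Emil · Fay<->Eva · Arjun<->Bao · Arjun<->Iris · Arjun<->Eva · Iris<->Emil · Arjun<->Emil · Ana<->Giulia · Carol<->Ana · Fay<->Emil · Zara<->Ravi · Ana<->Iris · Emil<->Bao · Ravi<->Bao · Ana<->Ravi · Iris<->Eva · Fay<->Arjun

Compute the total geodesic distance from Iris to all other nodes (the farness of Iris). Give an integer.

Distances from Iris: Ana:1, Arjun:1, Bao:1, Carol:2, Emil:1, Eva:1, Fay:2, Giulia:2, Ravi:2, Zara:2.
Sum = 1 + 1 + 1 + 2 + 1 + 1 + 2 + 2 + 2 + 2 = 15.

15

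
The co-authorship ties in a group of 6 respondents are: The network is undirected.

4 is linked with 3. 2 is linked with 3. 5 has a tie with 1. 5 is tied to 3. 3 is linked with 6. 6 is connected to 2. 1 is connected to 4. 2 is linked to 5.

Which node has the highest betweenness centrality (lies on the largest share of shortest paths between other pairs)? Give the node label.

3

Unnormalized betweenness of each node: 1:1/2, 2:5/6, 3:11/3, 4:5/6, 5:13/6, 6:0.
3 has the largest value, 11/3, making it the main broker — the node through which the most shortest paths run.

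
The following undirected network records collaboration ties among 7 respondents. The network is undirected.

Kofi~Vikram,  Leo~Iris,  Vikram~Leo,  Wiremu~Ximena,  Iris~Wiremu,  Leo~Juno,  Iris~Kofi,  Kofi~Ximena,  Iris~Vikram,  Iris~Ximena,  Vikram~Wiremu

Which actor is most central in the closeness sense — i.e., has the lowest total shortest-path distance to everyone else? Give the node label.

Iris

Farness (sum of distances to all others) for each node — Iris:7, Juno:14, Kofi:10, Leo:9, Vikram:8, Wiremu:10, Ximena:10.
The smallest farness is 7, for Iris, so Iris has the highest closeness.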